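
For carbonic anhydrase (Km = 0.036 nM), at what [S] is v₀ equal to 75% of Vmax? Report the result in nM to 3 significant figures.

0.108 nM

v/Vmax = [S]/(Km+[S]) = 0.75, so [S] = Km·0.75/(1 − 0.75) = 0.036 × 3.000.
[S] = 0.108 nM.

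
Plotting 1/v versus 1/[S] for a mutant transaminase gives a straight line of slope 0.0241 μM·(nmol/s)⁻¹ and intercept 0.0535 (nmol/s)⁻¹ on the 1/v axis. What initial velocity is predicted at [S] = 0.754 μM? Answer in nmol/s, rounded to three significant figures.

11.7 nmol/s

The y-intercept is 1/Vmax, so Vmax = 1/0.0535 = 18.7 nmol/s.
The slope is Km/Vmax, so Km = 0.0241 × 18.7 = 0.450 μM.
Then v = 18.7 × 0.754/(0.450 + 0.754) = 11.7 nmol/s.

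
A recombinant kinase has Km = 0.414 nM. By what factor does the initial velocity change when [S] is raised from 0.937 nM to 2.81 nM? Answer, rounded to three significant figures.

1.26

Since Vmax cancels, v₂/v₁ = [S]₂(Km+[S]₁) / [S]₁(Km+[S]₂).
= 2.81×(0.414+0.937) / (0.937×(0.414+2.81)) = 3.796/3.021 = 1.26.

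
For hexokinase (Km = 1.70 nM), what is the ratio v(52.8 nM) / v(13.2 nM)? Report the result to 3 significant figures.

The fractional saturations are [S]/(Km+[S]) = 13.2/14.90 = 0.8859 and 52.8/54.50 = 0.9688.
v₂/v₁ is just their ratio: 0.9688/0.8859 = 1.09.

1.09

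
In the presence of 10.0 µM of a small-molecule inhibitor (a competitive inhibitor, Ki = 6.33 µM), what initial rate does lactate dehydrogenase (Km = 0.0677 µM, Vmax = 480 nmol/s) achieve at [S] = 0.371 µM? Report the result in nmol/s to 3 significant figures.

With α = 1 + [I]/Ki = 1 + 10.0/6.33 = 2.580, the competitive rate law is v = Vmax[S] / (αKm + [S]).
v = 480×0.371 / (2.580×0.0677 + 0.371) = 178.1/0.5457 = 326 nmol/s.

326 nmol/s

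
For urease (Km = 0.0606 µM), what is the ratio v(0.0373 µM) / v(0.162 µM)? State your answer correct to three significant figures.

0.524

The fractional saturations are [S]/(Km+[S]) = 0.162/0.2226 = 0.7278 and 0.0373/0.09790 = 0.3810.
v₂/v₁ is just their ratio: 0.3810/0.7278 = 0.524.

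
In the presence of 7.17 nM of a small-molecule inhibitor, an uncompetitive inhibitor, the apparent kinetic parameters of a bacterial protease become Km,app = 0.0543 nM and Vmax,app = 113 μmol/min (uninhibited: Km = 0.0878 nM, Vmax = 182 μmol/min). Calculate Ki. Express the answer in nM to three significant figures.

11.7 nM

Uncompetitive: Vmax,app = Vmax/α (and Km,app = Km/α) with α = 1 + [I]/Ki.
α = Vmax/Vmax,app = 182/113 = 1.611.
Since α = 1 + [I]/Ki, [I]/Ki = 1.611 − 1 = 0.6106 and Ki = 7.17/0.6106 = 11.7 nM.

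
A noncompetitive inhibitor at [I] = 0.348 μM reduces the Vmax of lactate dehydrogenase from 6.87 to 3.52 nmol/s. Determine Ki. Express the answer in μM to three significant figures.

0.366 μM

Noncompetitive: Vmax,app = Vmax/α with α = 1 + [I]/Ki.
α = Vmax/Vmax,app = 6.87/3.52 = 1.952.
Since α = 1 + [I]/Ki, [I]/Ki = 1.952 − 1 = 0.9517 and Ki = 0.348/0.9517 = 0.366 μM.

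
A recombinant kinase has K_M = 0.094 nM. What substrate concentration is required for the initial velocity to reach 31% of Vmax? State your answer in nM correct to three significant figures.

v/Vmax = [S]/(Km+[S]) = 0.31, so [S] = Km·0.31/(1 − 0.31) = 0.094 × 0.4493.
[S] = 0.0422 nM.

0.0422 nM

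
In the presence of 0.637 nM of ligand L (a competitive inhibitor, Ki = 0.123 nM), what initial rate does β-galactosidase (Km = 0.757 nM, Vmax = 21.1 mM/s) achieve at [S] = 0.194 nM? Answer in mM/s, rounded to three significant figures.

α = 1 + [I]/Ki = 1 + 0.637/0.123 = 6.179.
For a competitive inhibitor, Vmax is unchanged and the apparent Km becomes α·Km: Km,app = 4.68 nM, Vmax,app = 21.1 mM/s.
v = Vmax,app·[S]/(Km,app + [S]) = 21.1 × 0.194/(4.68 + 0.194) = 0.840 mM/s.

0.840 mM/s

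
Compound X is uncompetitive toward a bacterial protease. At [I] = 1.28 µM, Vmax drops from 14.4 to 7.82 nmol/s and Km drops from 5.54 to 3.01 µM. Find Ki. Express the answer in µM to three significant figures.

Uncompetitive: Vmax,app = Vmax/α (and Km,app = Km/α) with α = 1 + [I]/Ki.
α = Vmax/Vmax,app = 14.4/7.82 = 1.841.
Ki = [I]/(α − 1) = 1.28/0.8414 = 1.52 µM.

1.52 µM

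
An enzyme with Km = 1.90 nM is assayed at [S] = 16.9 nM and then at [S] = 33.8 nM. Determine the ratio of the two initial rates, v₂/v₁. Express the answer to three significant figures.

1.05

The fractional saturations are [S]/(Km+[S]) = 16.9/18.80 = 0.8989 and 33.8/35.70 = 0.9468.
v₂/v₁ is just their ratio: 0.9468/0.8989 = 1.05.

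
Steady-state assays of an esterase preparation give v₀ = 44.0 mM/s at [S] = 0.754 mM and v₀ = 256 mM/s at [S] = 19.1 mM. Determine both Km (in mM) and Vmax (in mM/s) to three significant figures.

Km = 4.72 mM; Vmax = 319 mM/s

In reciprocal form, 1/v = (Km/Vmax)·(1/[S]) + 1/Vmax. The two points give (1/[S], 1/v) = (1.326, 0.02273) and (0.05236, 0.003906).
Slope = (0.02273 − 0.003906)/(1.326 − 0.05236) = 0.01477; intercept = 0.02273 − 0.01477×1.326 = 0.003133.
Vmax = 1/intercept = 319 mM/s; Km = slope × Vmax = 0.01477 × 319 = 4.72 mM.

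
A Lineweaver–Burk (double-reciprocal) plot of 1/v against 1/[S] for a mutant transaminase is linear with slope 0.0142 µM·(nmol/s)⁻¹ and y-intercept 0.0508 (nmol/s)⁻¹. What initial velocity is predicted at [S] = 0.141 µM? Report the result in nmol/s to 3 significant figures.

The y-intercept is 1/Vmax, so Vmax = 1/0.0508 = 19.7 nmol/s.
The slope is Km/Vmax, so Km = 0.0142 × 19.7 = 0.280 µM.
Then v = 19.7 × 0.141/(0.280 + 0.141) = 6.60 nmol/s.

6.60 nmol/s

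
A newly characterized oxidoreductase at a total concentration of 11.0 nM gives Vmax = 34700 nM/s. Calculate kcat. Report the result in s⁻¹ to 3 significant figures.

3150 s⁻¹

kcat = Vmax/[E]total = 34700 nM/s / 11.0 nM = 3150 s⁻¹.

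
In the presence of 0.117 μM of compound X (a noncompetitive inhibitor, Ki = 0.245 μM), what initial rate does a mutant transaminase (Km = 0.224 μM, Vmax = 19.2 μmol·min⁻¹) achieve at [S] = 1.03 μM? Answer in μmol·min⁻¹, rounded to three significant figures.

α = 1 + [I]/Ki = 1 + 0.117/0.245 = 1.478.
For a noncompetitive inhibitor, Vmax is reduced to Vmax/α while Km is unchanged: Km,app = 0.224 μM, Vmax,app = 13.0 μmol·min⁻¹.
v = Vmax,app·[S]/(Km,app + [S]) = 13.0 × 1.03/(0.224 + 1.03) = 10.7 μmol·min⁻¹.

10.7 μmol·min⁻¹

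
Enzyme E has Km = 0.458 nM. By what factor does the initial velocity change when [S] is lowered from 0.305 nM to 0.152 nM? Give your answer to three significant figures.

The fractional saturations are [S]/(Km+[S]) = 0.305/0.7630 = 0.3997 and 0.152/0.6100 = 0.2492.
v₂/v₁ is just their ratio: 0.2492/0.3997 = 0.623.

0.623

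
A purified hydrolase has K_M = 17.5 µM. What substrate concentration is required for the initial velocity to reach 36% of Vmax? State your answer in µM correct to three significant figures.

v/Vmax = [S]/(Km+[S]) = 0.36, so [S] = Km·0.36/(1 − 0.36) = 17.5 × 0.5625.
[S] = 9.84 µM.

9.84 µM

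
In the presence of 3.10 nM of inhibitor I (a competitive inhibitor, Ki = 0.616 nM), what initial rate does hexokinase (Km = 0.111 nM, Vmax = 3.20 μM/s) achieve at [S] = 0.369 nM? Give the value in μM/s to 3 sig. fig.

1.14 μM/s

α = 1 + [I]/Ki = 1 + 3.10/0.616 = 6.032.
For a competitive inhibitor, Vmax is unchanged and the apparent Km becomes α·Km: Km,app = 0.670 nM, Vmax,app = 3.20 μM/s.
v = Vmax,app·[S]/(Km,app + [S]) = 3.20 × 0.369/(0.670 + 0.369) = 1.14 μM/s.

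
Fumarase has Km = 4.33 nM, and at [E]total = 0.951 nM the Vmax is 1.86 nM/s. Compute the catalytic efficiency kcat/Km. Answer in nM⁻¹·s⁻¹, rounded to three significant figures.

0.452 nM⁻¹·s⁻¹

kcat = Vmax/[E]total = 1.86/0.951 = 1.96 s⁻¹.
kcat/Km = 1.96/4.33 = 0.452 nM⁻¹·s⁻¹.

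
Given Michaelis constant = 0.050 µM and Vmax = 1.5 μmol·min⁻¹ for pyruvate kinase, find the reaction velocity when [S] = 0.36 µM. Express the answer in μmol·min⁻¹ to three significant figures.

1.32 μmol·min⁻¹

v = Vmax·[S]/(Km + [S]) = 1.5 × 0.36 / (0.050 + 0.36)
  = 0.5400 / 0.4100 = 1.32 μmol·min⁻¹.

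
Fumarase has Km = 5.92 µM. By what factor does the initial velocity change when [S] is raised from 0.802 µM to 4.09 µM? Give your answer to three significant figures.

3.42

Since Vmax cancels, v₂/v₁ = [S]₂(Km+[S]₁) / [S]₁(Km+[S]₂).
= 4.09×(5.92+0.802) / (0.802×(5.92+4.09)) = 27.49/8.028 = 3.42.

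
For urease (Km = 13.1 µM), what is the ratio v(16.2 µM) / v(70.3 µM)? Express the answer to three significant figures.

0.656

Since Vmax cancels, v₂/v₁ = [S]₂(Km+[S]₁) / [S]₁(Km+[S]₂).
= 16.2×(13.1+70.3) / (70.3×(13.1+16.2)) = 1351/2060 = 0.656.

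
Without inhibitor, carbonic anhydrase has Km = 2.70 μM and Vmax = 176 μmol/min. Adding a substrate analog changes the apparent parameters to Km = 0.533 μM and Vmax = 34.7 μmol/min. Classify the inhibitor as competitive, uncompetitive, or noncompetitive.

uncompetitive

Both Km and Vmax decrease by the same factor (~5.07-fold) — characteristic of uncompetitive inhibition.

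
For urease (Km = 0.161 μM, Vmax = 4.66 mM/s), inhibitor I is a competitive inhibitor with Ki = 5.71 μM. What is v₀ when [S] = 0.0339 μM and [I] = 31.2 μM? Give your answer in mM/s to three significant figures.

0.147 mM/s

With α = 1 + [I]/Ki = 1 + 31.2/5.71 = 6.464, the competitive rate law is v = Vmax[S] / (αKm + [S]).
v = 4.66×0.0339 / (6.464×0.161 + 0.0339) = 0.1580/1.075 = 0.147 mM/s.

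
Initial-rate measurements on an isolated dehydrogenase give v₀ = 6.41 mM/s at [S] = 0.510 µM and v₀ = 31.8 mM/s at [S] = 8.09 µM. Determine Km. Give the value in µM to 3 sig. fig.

2.94 µM

From v = Vmax[S]/(Km+[S]), each point gives Vmax = v(Km+[S])/[S].
Equating: 6.41(Km+0.510)/0.510 = 31.8(Km+8.09)/8.09.
12.57·Km + 6.41 = 3.931·Km + 31.8, so (12.57 − 3.931)·Km = 31.8 − 6.41.
Km = 25.39/8.638 = 2.94 µM; then Vmax = 6.41(2.94+0.510)/0.510 = 43.4 mM/s.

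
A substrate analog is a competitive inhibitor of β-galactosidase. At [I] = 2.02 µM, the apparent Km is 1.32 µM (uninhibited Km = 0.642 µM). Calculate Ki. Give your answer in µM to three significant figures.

Competitive: Km,app = α·Km with α = 1 + [I]/Ki.
α = Km,app/Km = 1.32/0.642 = 2.056.
Since α = 1 + [I]/Ki, [I]/Ki = 2.056 − 1 = 1.056 and Ki = 2.02/1.056 = 1.91 µM.

1.91 µM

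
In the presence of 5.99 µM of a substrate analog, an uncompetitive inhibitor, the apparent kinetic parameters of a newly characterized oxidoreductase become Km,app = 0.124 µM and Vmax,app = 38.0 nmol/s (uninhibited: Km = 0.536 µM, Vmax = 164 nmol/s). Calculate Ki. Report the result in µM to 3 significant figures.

Uncompetitive: Vmax,app = Vmax/α (and Km,app = Km/α) with α = 1 + [I]/Ki.
α = Vmax/Vmax,app = 164/38.0 = 4.316.
Ki = [I]/(α − 1) = 5.99/3.316 = 1.81 µM.

1.81 µM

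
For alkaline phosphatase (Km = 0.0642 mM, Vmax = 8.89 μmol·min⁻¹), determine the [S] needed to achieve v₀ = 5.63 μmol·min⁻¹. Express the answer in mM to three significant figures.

The required fractional saturation is v/Vmax = 5.63/8.89 = 0.6333.
Then [S]/(Km+[S]) = 0.6333 ⇒ [S] = 0.0642 × 0.6333/(1 − 0.6333) = 0.111 mM.

0.111 mM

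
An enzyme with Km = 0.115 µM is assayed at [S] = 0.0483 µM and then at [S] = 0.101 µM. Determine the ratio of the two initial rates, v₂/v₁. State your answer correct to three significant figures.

The fractional saturations are [S]/(Km+[S]) = 0.0483/0.1633 = 0.2958 and 0.101/0.2160 = 0.4676.
v₂/v₁ is just their ratio: 0.4676/0.2958 = 1.58.

1.58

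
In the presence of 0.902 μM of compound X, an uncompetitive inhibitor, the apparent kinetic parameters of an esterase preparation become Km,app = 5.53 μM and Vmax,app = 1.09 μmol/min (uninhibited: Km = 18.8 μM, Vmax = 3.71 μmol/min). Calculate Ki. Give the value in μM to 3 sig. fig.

Uncompetitive: Vmax,app = Vmax/α (and Km,app = Km/α) with α = 1 + [I]/Ki.
α = Vmax/Vmax,app = 3.71/1.09 = 3.404.
Ki = [I]/(α − 1) = 0.902/2.404 = 0.375 μM.

0.375 μM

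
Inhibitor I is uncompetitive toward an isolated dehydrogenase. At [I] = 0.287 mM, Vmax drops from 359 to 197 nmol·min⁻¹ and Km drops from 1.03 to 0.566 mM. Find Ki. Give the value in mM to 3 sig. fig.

Uncompetitive: Vmax,app = Vmax/α (and Km,app = Km/α) with α = 1 + [I]/Ki.
α = Vmax/Vmax,app = 359/197 = 1.822.
Ki = [I]/(α − 1) = 0.287/0.8223 = 0.349 mM.

0.349 mM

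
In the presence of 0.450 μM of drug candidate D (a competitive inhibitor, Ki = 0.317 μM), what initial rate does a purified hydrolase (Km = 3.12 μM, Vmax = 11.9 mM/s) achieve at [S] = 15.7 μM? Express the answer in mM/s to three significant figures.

α = 1 + [I]/Ki = 1 + 0.450/0.317 = 2.420.
For a competitive inhibitor, Vmax is unchanged and the apparent Km becomes α·Km: Km,app = 7.55 μM, Vmax,app = 11.9 mM/s.
v = Vmax,app·[S]/(Km,app + [S]) = 11.9 × 15.7/(7.55 + 15.7) = 8.04 mM/s.

8.04 mM/s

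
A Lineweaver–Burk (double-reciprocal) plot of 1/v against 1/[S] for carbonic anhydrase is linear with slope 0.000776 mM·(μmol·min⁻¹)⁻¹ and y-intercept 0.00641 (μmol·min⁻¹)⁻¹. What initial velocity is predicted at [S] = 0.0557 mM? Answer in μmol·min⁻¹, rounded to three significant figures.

The y-intercept is 1/Vmax, so Vmax = 1/0.00641 = 156 μmol·min⁻¹.
The slope is Km/Vmax, so Km = 0.000776 × 156 = 0.121 mM.
Then v = 156 × 0.0557/(0.121 + 0.0557) = 49.2 μmol·min⁻¹.

49.2 μmol·min⁻¹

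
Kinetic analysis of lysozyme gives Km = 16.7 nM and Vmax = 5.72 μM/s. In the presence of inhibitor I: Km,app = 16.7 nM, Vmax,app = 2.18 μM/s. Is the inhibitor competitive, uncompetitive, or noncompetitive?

Vmax decreases (5.72 → 2.18 μM/s) while Km is unchanged — pure noncompetitive inhibition.

noncompetitive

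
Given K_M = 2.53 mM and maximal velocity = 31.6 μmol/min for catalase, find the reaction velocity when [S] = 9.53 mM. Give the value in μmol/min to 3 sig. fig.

25.0 μmol/min

[S]/(Km+[S]) = 9.53/12.06 = 0.7902, the fractional saturation.
v = 0.7902 × Vmax = 0.7902 × 31.6 = 25.0 μmol/min.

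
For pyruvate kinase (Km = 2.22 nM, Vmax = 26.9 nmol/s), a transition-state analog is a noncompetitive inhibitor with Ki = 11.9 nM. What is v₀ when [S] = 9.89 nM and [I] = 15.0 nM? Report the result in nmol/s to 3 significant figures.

9.72 nmol/s

With α = 1 + [I]/Ki = 1 + 15.0/11.9 = 2.261, the noncompetitive rate law is v = (Vmax/α)·[S] / (Km + [S]).
v = (26.9/2.261)×9.89 / (2.22 + 9.89) = 117.7/12.11 = 9.72 nmol/s.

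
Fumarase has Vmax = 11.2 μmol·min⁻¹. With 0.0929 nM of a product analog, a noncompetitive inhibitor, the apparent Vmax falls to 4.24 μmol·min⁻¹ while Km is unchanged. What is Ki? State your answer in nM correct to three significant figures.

0.0566 nM

Noncompetitive: Vmax,app = Vmax/α with α = 1 + [I]/Ki.
α = Vmax/Vmax,app = 11.2/4.24 = 2.642.
Ki = [I]/(α − 1) = 0.0929/1.642 = 0.0566 nM.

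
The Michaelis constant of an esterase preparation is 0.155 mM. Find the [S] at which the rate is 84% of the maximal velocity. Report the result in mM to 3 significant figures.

0.814 mM

v/Vmax = [S]/(Km+[S]) = 0.84, so [S] = Km·0.84/(1 − 0.84) = 0.155 × 5.250.
[S] = 0.814 mM.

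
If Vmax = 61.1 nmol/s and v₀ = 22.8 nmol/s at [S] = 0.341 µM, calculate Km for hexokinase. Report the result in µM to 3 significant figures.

From v = Vmax[S]/(Km+[S]), Km = [S](Vmax − v)/v.
Km = 0.341 × (61.1 − 22.8) / 22.8 = 13.06/22.8 = 0.573 µM.

0.573 µM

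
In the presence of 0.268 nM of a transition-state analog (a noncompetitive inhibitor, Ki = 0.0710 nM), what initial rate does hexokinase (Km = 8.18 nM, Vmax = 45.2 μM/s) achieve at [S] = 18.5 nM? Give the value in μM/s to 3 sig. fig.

α = 1 + [I]/Ki = 1 + 0.268/0.0710 = 4.775.
For a noncompetitive inhibitor, Vmax is reduced to Vmax/α while Km is unchanged: Km,app = 8.18 nM, Vmax,app = 9.47 μM/s.
v = Vmax,app·[S]/(Km,app + [S]) = 9.47 × 18.5/(8.18 + 18.5) = 6.56 μM/s.

6.56 μM/s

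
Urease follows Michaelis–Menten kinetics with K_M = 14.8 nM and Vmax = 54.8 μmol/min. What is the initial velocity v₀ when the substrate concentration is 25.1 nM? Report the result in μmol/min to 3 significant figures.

[S]/(Km+[S]) = 25.1/39.90 = 0.6291, the fractional saturation.
v = 0.6291 × Vmax = 0.6291 × 54.8 = 34.5 μmol/min.

34.5 μmol/min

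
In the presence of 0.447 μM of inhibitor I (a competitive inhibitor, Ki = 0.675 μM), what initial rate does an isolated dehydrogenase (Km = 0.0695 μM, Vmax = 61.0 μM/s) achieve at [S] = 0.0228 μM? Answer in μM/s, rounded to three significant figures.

10.1 μM/s

α = 1 + [I]/Ki = 1 + 0.447/0.675 = 1.662.
For a competitive inhibitor, Vmax is unchanged and the apparent Km becomes α·Km: Km,app = 0.116 μM, Vmax,app = 61.0 μM/s.
v = Vmax,app·[S]/(Km,app + [S]) = 61.0 × 0.0228/(0.116 + 0.0228) = 10.1 μM/s.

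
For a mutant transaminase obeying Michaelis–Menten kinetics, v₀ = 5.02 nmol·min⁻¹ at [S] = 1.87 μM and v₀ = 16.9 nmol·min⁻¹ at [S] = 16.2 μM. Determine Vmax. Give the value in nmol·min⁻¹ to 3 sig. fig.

24.5 nmol·min⁻¹

From v = Vmax[S]/(Km+[S]), each point gives Vmax = v(Km+[S])/[S].
Equating: 5.02(Km+1.87)/1.87 = 16.9(Km+16.2)/16.2.
2.684·Km + 5.02 = 1.043·Km + 16.9, so (2.684 − 1.043)·Km = 16.9 − 5.02.
Km = 11.88/1.641 = 7.24 μM; then Vmax = 5.02(7.24+1.87)/1.87 = 24.5 nmol·min⁻¹.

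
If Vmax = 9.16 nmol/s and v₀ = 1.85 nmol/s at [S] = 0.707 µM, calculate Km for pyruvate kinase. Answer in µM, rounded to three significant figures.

From v = Vmax[S]/(Km+[S]), Km = [S](Vmax − v)/v.
Km = 0.707 × (9.16 − 1.85) / 1.85 = 5.168/1.85 = 2.79 µM.

2.79 µM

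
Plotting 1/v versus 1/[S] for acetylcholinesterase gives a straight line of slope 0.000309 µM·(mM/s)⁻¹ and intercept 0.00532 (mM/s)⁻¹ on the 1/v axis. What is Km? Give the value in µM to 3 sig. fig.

y-intercept = 1/Vmax ⇒ Vmax = 188 mM/s; slope = Km/Vmax ⇒ Km = slope × Vmax.
Km = 0.000309 × 188 = 0.0581 µM.

0.0581 µM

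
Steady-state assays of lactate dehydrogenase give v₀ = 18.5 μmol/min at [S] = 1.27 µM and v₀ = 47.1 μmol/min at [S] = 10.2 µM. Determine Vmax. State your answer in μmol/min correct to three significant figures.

60.4 μmol/min

In reciprocal form, 1/v = (Km/Vmax)·(1/[S]) + 1/Vmax. The two points give (1/[S], 1/v) = (0.7874, 0.05405) and (0.09804, 0.02123).
Slope = (0.05405 − 0.02123)/(0.7874 − 0.09804) = 0.04761; intercept = 0.05405 − 0.04761×0.7874 = 0.01656.
Vmax = 1/intercept = 60.4 μmol/min; Km = slope × Vmax = 0.04761 × 60.4 = 2.87 µM.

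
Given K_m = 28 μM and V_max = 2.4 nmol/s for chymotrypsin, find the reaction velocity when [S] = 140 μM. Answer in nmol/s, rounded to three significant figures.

2.00 nmol/s

[S]/(Km+[S]) = 140/168.0 = 0.8333, the fractional saturation.
v = 0.8333 × Vmax = 0.8333 × 2.4 = 2.00 nmol/s.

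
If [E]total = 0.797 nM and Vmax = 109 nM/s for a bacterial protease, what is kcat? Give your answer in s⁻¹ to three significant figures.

kcat = Vmax/[E]total = 109 nM/s / 0.797 nM = 137 s⁻¹.

137 s⁻¹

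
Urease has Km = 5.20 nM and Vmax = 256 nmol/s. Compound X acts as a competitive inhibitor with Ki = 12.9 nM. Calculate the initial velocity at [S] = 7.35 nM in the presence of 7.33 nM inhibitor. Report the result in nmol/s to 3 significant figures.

121 nmol/s

α = 1 + [I]/Ki = 1 + 7.33/12.9 = 1.568.
For a competitive inhibitor, Vmax is unchanged and the apparent Km becomes α·Km: Km,app = 8.15 nM, Vmax,app = 256 nmol/s.
v = Vmax,app·[S]/(Km,app + [S]) = 256 × 7.35/(8.15 + 7.35) = 121 nmol/s.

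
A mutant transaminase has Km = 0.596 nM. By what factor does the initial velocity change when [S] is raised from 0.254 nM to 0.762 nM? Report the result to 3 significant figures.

The fractional saturations are [S]/(Km+[S]) = 0.254/0.8500 = 0.2988 and 0.762/1.358 = 0.5611.
v₂/v₁ is just their ratio: 0.5611/0.2988 = 1.88.

1.88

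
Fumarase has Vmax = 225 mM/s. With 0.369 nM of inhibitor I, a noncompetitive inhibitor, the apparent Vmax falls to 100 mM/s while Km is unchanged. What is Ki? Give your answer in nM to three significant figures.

Noncompetitive: Vmax,app = Vmax/α with α = 1 + [I]/Ki.
α = Vmax/Vmax,app = 225/100 = 2.250.
Since α = 1 + [I]/Ki, [I]/Ki = 2.250 − 1 = 1.250 and Ki = 0.369/1.250 = 0.295 nM.

0.295 nM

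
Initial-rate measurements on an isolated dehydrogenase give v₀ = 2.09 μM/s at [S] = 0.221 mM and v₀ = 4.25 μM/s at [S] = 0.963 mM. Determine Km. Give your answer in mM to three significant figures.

0.428 mM

In reciprocal form, 1/v = (Km/Vmax)·(1/[S]) + 1/Vmax. The two points give (1/[S], 1/v) = (4.525, 0.4785) and (1.038, 0.2353).
Slope = (0.4785 − 0.2353)/(4.525 − 1.038) = 0.06975; intercept = 0.4785 − 0.06975×4.525 = 0.1629.
Vmax = 1/intercept = 6.14 μM/s; Km = slope × Vmax = 0.06975 × 6.14 = 0.428 mM.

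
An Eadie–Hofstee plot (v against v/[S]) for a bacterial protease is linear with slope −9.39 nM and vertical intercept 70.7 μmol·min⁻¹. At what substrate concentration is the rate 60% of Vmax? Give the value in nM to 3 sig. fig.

14.1 nM

The Eadie–Hofstee slope gives Km = 9.39 nM (slope = −Km).
v/Vmax = [S]/(Km+[S]) = 0.6 ⇒ [S] = Km·0.6/(1−0.6) = 9.39 × 1.500 = 14.1 nM.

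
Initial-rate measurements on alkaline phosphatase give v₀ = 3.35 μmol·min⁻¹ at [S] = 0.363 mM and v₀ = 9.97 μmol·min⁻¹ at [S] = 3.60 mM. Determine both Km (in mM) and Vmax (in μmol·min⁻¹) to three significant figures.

From v = Vmax[S]/(Km+[S]), each point gives Vmax = v(Km+[S])/[S].
Equating: 3.35(Km+0.363)/0.363 = 9.97(Km+3.60)/3.60.
9.229·Km + 3.35 = 2.769·Km + 9.97, so (9.229 − 2.769)·Km = 9.97 − 3.35.
Km = 6.620/6.459 = 1.02 mM; then Vmax = 3.35(1.02+0.363)/0.363 = 12.8 μmol·min⁻¹.

Km = 1.02 mM; Vmax = 12.8 μmol·min⁻¹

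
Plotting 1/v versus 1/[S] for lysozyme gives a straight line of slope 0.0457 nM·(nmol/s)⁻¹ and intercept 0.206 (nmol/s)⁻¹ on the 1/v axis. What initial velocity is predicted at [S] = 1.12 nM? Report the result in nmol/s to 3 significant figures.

4.05 nmol/s

The y-intercept is 1/Vmax, so Vmax = 1/0.206 = 4.85 nmol/s.
The slope is Km/Vmax, so Km = 0.0457 × 4.85 = 0.222 nM.
Then v = 4.85 × 1.12/(0.222 + 1.12) = 4.05 nmol/s.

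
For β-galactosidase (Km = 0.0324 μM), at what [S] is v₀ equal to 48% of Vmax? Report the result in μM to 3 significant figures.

0.0299 μM

v/Vmax = [S]/(Km+[S]) = 0.48, so [S] = Km·0.48/(1 − 0.48) = 0.0324 × 0.9231.
[S] = 0.0299 μM.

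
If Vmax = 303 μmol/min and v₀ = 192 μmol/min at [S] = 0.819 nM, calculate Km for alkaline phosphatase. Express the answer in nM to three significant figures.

0.473 nM

v/Vmax = 192/303 = 0.6337 = [S]/(Km+[S]).
So Km + [S] = [S]/0.6337 = 1.292 nM, giving Km = 1.292 − 0.819 = 0.473 nM.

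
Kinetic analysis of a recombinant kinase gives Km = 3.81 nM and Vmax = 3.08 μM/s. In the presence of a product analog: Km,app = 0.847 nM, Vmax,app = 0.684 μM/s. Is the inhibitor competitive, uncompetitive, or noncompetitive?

uncompetitive

Both Km and Vmax decrease by the same factor (~4.50-fold) — characteristic of uncompetitive inhibition.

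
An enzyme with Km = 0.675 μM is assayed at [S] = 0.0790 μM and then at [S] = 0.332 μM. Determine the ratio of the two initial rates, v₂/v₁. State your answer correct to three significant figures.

Since Vmax cancels, v₂/v₁ = [S]₂(Km+[S]₁) / [S]₁(Km+[S]₂).
= 0.332×(0.675+0.0790) / (0.0790×(0.675+0.332)) = 0.2503/0.07955 = 3.15.

3.15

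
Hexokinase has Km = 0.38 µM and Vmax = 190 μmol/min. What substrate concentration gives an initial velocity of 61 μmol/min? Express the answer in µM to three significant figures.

Rearranging v = Vmax[S]/(Km+[S]) gives [S] = Km·v/(Vmax − v).
[S] = 0.38 × 61 / (190 − 61) = 23.18/129.0 = 0.180 µM.

0.180 µM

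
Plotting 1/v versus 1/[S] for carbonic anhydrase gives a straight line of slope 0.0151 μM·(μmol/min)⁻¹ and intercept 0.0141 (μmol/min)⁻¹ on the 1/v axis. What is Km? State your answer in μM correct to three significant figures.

y-intercept = 1/Vmax ⇒ Vmax = 70.9 μmol/min; slope = Km/Vmax ⇒ Km = slope × Vmax.
Km = 0.0151 × 70.9 = 1.07 μM.

1.07 μM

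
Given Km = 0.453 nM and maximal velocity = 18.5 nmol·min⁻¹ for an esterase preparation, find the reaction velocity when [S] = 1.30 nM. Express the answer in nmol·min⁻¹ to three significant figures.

13.7 nmol·min⁻¹

v = Vmax·[S]/(Km + [S]) = 18.5 × 1.30 / (0.453 + 1.30)
  = 24.05 / 1.753 = 13.7 nmol·min⁻¹.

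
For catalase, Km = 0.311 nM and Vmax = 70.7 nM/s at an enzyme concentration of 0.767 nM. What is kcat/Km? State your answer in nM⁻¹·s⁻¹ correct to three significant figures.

296 nM⁻¹·s⁻¹

kcat = Vmax/[E]total = 70.7/0.767 = 92.2 s⁻¹.
kcat/Km = 92.2/0.311 = 296 nM⁻¹·s⁻¹.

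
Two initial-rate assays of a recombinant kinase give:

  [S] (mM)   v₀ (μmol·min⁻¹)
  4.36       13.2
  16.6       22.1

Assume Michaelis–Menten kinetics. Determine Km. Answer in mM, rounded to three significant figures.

In reciprocal form, 1/v = (Km/Vmax)·(1/[S]) + 1/Vmax. The two points give (1/[S], 1/v) = (0.2294, 0.07576) and (0.06024, 0.04525).
Slope = (0.07576 − 0.04525)/(0.2294 − 0.06024) = 0.1804; intercept = 0.07576 − 0.1804×0.2294 = 0.03438.
Vmax = 1/intercept = 29.1 μmol·min⁻¹; Km = slope × Vmax = 0.1804 × 29.1 = 5.25 mM.

5.25 mM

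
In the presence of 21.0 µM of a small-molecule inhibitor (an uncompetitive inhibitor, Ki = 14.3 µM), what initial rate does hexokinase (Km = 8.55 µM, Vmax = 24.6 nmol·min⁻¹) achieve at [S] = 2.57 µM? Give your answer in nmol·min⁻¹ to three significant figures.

4.24 nmol·min⁻¹

α = 1 + [I]/Ki = 1 + 21.0/14.3 = 2.469.
For an uncompetitive inhibitor, both parameters are divided by α, giving Vmax/α and Km/α: Km,app = 3.46 µM, Vmax,app = 9.97 nmol·min⁻¹.
v = Vmax,app·[S]/(Km,app + [S]) = 9.97 × 2.57/(3.46 + 2.57) = 4.24 nmol·min⁻¹.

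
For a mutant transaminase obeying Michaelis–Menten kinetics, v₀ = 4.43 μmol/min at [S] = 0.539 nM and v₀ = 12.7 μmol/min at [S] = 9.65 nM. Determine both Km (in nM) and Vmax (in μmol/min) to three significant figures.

From v = Vmax[S]/(Km+[S]), each point gives Vmax = v(Km+[S])/[S].
Equating: 4.43(Km+0.539)/0.539 = 12.7(Km+9.65)/9.65.
8.219·Km + 4.43 = 1.316·Km + 12.7, so (8.219 − 1.316)·Km = 12.7 − 4.43.
Km = 8.270/6.903 = 1.20 nM; then Vmax = 4.43(1.20+0.539)/0.539 = 14.3 μmol/min.

Km = 1.20 nM; Vmax = 14.3 μmol/min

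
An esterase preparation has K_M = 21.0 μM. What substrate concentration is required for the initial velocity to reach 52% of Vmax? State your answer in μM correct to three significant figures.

v/Vmax = [S]/(Km+[S]) = 0.52, so [S] = Km·0.52/(1 − 0.52) = 21.0 × 1.083.
[S] = 22.8 μM.

22.8 μM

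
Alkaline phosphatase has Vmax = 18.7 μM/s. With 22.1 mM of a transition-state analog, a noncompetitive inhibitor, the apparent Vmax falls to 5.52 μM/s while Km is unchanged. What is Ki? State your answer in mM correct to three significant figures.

9.26 mM

Noncompetitive: Vmax,app = Vmax/α with α = 1 + [I]/Ki.
α = Vmax/Vmax,app = 18.7/5.52 = 3.388.
Since α = 1 + [I]/Ki, [I]/Ki = 3.388 − 1 = 2.388 and Ki = 22.1/2.388 = 9.26 mM.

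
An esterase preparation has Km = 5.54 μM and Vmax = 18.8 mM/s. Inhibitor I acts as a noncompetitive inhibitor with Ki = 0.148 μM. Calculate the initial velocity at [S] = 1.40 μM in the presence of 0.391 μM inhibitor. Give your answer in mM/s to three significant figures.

1.04 mM/s

α = 1 + [I]/Ki = 1 + 0.391/0.148 = 3.642.
For a noncompetitive inhibitor, Vmax is reduced to Vmax/α while Km is unchanged: Km,app = 5.54 μM, Vmax,app = 5.16 mM/s.
v = Vmax,app·[S]/(Km,app + [S]) = 5.16 × 1.40/(5.54 + 1.40) = 1.04 mM/s.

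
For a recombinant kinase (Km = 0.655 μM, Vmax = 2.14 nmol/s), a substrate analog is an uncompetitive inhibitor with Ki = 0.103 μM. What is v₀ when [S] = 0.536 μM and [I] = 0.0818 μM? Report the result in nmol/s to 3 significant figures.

0.710 nmol/s

α = 1 + [I]/Ki = 1 + 0.0818/0.103 = 1.794.
For an uncompetitive inhibitor, both parameters are divided by α, giving Vmax/α and Km/α: Km,app = 0.365 μM, Vmax,app = 1.19 nmol/s.
v = Vmax,app·[S]/(Km,app + [S]) = 1.19 × 0.536/(0.365 + 0.536) = 0.710 nmol/s.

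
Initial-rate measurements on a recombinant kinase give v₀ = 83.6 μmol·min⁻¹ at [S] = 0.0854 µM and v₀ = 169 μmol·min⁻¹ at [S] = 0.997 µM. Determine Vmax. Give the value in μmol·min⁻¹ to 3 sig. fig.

In reciprocal form, 1/v = (Km/Vmax)·(1/[S]) + 1/Vmax. The two points give (1/[S], 1/v) = (11.71, 0.01196) and (1.003, 0.005917).
Slope = (0.01196 − 0.005917)/(11.71 − 1.003) = 0.0005646; intercept = 0.01196 − 0.0005646×11.71 = 0.005351.
Vmax = 1/intercept = 187 μmol·min⁻¹; Km = slope × Vmax = 0.0005646 × 187 = 0.106 µM.

187 μmol·min⁻¹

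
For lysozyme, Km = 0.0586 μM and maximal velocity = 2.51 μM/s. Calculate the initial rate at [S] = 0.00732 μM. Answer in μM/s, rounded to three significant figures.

[S]/(Km+[S]) = 0.00732/0.06592 = 0.1110, the fractional saturation.
v = 0.1110 × Vmax = 0.1110 × 2.51 = 0.279 μM/s.

0.279 μM/s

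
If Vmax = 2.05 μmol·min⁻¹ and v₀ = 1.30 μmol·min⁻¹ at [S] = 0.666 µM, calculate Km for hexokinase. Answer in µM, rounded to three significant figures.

v/Vmax = 1.30/2.05 = 0.6341 = [S]/(Km+[S]).
So Km + [S] = [S]/0.6341 = 1.050 µM, giving Km = 1.050 − 0.666 = 0.384 µM.

0.384 µM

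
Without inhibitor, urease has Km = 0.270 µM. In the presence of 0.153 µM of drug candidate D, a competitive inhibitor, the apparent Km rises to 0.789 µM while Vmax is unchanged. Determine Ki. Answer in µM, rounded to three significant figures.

Competitive: Km,app = α·Km with α = 1 + [I]/Ki.
α = Km,app/Km = 0.789/0.270 = 2.922.
Ki = [I]/(α − 1) = 0.153/1.922 = 0.0796 µM.

0.0796 µM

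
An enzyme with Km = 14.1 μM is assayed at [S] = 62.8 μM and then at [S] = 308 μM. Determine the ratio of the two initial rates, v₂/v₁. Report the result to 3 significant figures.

The fractional saturations are [S]/(Km+[S]) = 62.8/76.90 = 0.8166 and 308/322.1 = 0.9562.
v₂/v₁ is just their ratio: 0.9562/0.8166 = 1.17.

1.17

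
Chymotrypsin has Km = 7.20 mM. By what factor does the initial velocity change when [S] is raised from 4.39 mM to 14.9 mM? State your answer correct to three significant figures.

1.78

The fractional saturations are [S]/(Km+[S]) = 4.39/11.59 = 0.3788 and 14.9/22.10 = 0.6742.
v₂/v₁ is just their ratio: 0.6742/0.3788 = 1.78.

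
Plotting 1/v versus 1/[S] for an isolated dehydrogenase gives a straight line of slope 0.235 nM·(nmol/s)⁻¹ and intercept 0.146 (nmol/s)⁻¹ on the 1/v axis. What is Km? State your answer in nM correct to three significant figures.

y-intercept = 1/Vmax ⇒ Vmax = 6.85 nmol/s; slope = Km/Vmax ⇒ Km = slope × Vmax.
Km = 0.235 × 6.85 = 1.61 nM.

1.61 nM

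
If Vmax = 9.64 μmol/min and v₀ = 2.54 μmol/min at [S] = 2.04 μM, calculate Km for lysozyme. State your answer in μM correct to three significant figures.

5.70 μM

From v = Vmax[S]/(Km+[S]), Km = [S](Vmax − v)/v.
Km = 2.04 × (9.64 − 2.54) / 2.54 = 14.48/2.54 = 5.70 μM.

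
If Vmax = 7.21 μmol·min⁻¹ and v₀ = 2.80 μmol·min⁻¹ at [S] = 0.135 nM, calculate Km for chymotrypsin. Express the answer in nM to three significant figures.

v/Vmax = 2.80/7.21 = 0.3883 = [S]/(Km+[S]).
So Km + [S] = [S]/0.3883 = 0.3476 nM, giving Km = 0.3476 − 0.135 = 0.213 nM.

0.213 nM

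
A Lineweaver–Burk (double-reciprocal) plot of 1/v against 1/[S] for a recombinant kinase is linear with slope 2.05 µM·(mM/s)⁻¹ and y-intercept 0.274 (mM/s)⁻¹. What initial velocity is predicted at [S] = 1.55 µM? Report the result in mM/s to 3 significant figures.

0.626 mM/s

The y-intercept is 1/Vmax, so Vmax = 1/0.274 = 3.65 mM/s.
The slope is Km/Vmax, so Km = 2.05 × 3.65 = 7.48 µM.
Then v = 3.65 × 1.55/(7.48 + 1.55) = 0.626 mM/s.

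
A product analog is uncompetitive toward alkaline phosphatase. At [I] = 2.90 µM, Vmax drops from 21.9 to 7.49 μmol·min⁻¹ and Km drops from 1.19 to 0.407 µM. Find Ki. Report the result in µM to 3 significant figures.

1.51 µM

Uncompetitive: Vmax,app = Vmax/α (and Km,app = Km/α) with α = 1 + [I]/Ki.
α = Vmax/Vmax,app = 21.9/7.49 = 2.924.
Ki = [I]/(α − 1) = 2.90/1.924 = 1.51 µM.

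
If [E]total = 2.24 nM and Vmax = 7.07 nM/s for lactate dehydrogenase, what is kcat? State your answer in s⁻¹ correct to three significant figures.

kcat = Vmax/[E]total = 7.07 nM/s / 2.24 nM = 3.16 s⁻¹.

3.16 s⁻¹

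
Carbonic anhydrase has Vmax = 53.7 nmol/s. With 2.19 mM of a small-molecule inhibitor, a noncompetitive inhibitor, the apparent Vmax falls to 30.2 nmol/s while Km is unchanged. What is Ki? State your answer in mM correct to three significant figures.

Noncompetitive: Vmax,app = Vmax/α with α = 1 + [I]/Ki.
α = Vmax/Vmax,app = 53.7/30.2 = 1.778.
Since α = 1 + [I]/Ki, [I]/Ki = 1.778 − 1 = 0.7781 and Ki = 2.19/0.7781 = 2.81 mM.

2.81 mM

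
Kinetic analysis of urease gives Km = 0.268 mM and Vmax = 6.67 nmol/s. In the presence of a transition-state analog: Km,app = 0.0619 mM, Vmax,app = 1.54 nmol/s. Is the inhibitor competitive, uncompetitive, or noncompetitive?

Both Km and Vmax decrease by the same factor (~4.33-fold) — characteristic of uncompetitive inhibition.

uncompetitive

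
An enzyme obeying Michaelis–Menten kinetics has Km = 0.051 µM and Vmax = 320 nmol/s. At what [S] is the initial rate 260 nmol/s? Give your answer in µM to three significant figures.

0.221 µM

Rearranging v = Vmax[S]/(Km+[S]) gives [S] = Km·v/(Vmax − v).
[S] = 0.051 × 260 / (320 − 260) = 13.26/60.00 = 0.221 µM.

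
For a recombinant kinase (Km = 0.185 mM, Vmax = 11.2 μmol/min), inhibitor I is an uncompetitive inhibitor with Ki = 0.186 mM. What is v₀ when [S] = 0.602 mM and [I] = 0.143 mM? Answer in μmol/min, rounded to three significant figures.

With α = 1 + [I]/Ki = 1 + 0.143/0.186 = 1.769, the uncompetitive rate law is v = (Vmax/α)·[S] / (Km/α + [S]).
v = (11.2/1.769)×0.602 / (0.185/1.769 + 0.602) = 3.812/0.7066 = 5.39 μmol/min.

5.39 μmol/min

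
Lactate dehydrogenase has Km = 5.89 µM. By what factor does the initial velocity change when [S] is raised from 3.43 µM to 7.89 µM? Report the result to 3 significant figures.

Since Vmax cancels, v₂/v₁ = [S]₂(Km+[S]₁) / [S]₁(Km+[S]₂).
= 7.89×(5.89+3.43) / (3.43×(5.89+7.89)) = 73.53/47.27 = 1.56.

1.56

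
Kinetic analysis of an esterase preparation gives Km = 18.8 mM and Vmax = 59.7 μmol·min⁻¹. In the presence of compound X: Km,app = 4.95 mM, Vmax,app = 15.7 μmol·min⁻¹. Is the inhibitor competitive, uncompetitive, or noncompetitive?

uncompetitive

Both Km and Vmax decrease by the same factor (~3.80-fold) — characteristic of uncompetitive inhibition.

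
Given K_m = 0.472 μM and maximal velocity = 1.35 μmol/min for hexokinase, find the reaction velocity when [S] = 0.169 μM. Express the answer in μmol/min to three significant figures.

0.356 μmol/min

[S]/(Km+[S]) = 0.169/0.6410 = 0.2637, the fractional saturation.
v = 0.2637 × Vmax = 0.2637 × 1.35 = 0.356 μmol/min.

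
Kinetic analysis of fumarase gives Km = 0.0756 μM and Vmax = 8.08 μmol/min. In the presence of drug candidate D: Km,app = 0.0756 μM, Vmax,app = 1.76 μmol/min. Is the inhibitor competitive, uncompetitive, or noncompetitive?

noncompetitive

Vmax decreases (8.08 → 1.76 μmol/min) while Km is unchanged — pure noncompetitive inhibition.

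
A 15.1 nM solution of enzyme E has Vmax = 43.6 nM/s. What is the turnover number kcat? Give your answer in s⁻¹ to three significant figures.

2.89 s⁻¹

kcat = Vmax/[E]total = 43.6 nM/s / 15.1 nM = 2.89 s⁻¹.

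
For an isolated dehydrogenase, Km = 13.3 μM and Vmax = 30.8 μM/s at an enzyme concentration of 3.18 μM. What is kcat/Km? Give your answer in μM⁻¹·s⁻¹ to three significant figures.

0.728 μM⁻¹·s⁻¹

kcat = Vmax/[E]total = 30.8/3.18 = 9.69 s⁻¹.
kcat/Km = 9.69/13.3 = 0.728 μM⁻¹·s⁻¹.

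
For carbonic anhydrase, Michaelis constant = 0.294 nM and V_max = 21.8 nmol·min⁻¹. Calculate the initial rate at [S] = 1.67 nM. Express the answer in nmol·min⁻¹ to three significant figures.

[S]/(Km+[S]) = 1.67/1.964 = 0.8503, the fractional saturation.
v = 0.8503 × Vmax = 0.8503 × 21.8 = 18.5 nmol·min⁻¹.

18.5 nmol·min⁻¹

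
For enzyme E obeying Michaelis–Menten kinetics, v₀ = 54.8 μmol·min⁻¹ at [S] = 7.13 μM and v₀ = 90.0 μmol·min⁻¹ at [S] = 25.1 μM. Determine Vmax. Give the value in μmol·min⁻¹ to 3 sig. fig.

121 μmol·min⁻¹

In reciprocal form, 1/v = (Km/Vmax)·(1/[S]) + 1/Vmax. The two points give (1/[S], 1/v) = (0.1403, 0.01825) and (0.03984, 0.01111).
Slope = (0.01825 − 0.01111)/(0.1403 − 0.03984) = 0.07108; intercept = 0.01825 − 0.07108×0.1403 = 0.008279.
Vmax = 1/intercept = 121 μmol·min⁻¹; Km = slope × Vmax = 0.07108 × 121 = 8.58 μM.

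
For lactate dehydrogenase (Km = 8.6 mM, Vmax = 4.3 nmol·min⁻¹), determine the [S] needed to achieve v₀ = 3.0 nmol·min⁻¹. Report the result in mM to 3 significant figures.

19.8 mM

Rearranging v = Vmax[S]/(Km+[S]) gives [S] = Km·v/(Vmax − v).
[S] = 8.6 × 3.0 / (4.3 − 3.0) = 25.80/1.300 = 19.8 mM.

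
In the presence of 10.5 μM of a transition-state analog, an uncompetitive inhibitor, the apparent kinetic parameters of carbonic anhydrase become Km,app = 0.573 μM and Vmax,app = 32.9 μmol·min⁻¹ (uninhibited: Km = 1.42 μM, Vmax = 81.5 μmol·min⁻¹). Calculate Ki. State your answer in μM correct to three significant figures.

7.11 μM

Uncompetitive: Vmax,app = Vmax/α (and Km,app = Km/α) with α = 1 + [I]/Ki.
α = Vmax/Vmax,app = 81.5/32.9 = 2.477.
Ki = [I]/(α − 1) = 10.5/1.477 = 7.11 μM.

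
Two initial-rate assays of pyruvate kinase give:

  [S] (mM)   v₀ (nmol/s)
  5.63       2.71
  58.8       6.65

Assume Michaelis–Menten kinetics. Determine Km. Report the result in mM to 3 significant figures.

From v = Vmax[S]/(Km+[S]), each point gives Vmax = v(Km+[S])/[S].
Equating: 2.71(Km+5.63)/5.63 = 6.65(Km+58.8)/58.8.
0.4813·Km + 2.71 = 0.1131·Km + 6.65, so (0.4813 − 0.1131)·Km = 6.65 − 2.71.
Km = 3.940/0.3683 = 10.7 mM; then Vmax = 2.71(10.7+5.63)/5.63 = 7.86 nmol/s.

10.7 mM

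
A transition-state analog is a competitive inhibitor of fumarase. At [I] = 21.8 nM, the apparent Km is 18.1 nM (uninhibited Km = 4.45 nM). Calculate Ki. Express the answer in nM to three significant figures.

7.11 nM

Competitive: Km,app = α·Km with α = 1 + [I]/Ki.
α = Km,app/Km = 18.1/4.45 = 4.067.
Since α = 1 + [I]/Ki, [I]/Ki = 4.067 − 1 = 3.067 and Ki = 21.8/3.067 = 7.11 nM.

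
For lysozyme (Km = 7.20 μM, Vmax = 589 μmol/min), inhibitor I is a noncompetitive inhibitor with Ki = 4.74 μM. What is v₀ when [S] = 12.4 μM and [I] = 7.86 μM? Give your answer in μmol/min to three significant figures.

140 μmol/min

With α = 1 + [I]/Ki = 1 + 7.86/4.74 = 2.658, the noncompetitive rate law is v = (Vmax/α)·[S] / (Km + [S]).
v = (589/2.658)×12.4 / (7.20 + 12.4) = 2748/19.60 = 140 μmol/min.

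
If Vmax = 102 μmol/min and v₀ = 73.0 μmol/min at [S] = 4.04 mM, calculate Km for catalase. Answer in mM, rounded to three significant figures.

From v = Vmax[S]/(Km+[S]), Km = [S](Vmax − v)/v.
Km = 4.04 × (102 − 73.0) / 73.0 = 117.2/73.0 = 1.60 mM.

1.60 mM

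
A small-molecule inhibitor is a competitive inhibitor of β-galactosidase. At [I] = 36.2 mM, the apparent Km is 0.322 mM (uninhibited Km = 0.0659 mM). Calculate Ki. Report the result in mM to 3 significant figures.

Competitive: Km,app = α·Km with α = 1 + [I]/Ki.
α = Km,app/Km = 0.322/0.0659 = 4.886.
Since α = 1 + [I]/Ki, [I]/Ki = 4.886 − 1 = 3.886 and Ki = 36.2/3.886 = 9.32 mM.

9.32 mM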